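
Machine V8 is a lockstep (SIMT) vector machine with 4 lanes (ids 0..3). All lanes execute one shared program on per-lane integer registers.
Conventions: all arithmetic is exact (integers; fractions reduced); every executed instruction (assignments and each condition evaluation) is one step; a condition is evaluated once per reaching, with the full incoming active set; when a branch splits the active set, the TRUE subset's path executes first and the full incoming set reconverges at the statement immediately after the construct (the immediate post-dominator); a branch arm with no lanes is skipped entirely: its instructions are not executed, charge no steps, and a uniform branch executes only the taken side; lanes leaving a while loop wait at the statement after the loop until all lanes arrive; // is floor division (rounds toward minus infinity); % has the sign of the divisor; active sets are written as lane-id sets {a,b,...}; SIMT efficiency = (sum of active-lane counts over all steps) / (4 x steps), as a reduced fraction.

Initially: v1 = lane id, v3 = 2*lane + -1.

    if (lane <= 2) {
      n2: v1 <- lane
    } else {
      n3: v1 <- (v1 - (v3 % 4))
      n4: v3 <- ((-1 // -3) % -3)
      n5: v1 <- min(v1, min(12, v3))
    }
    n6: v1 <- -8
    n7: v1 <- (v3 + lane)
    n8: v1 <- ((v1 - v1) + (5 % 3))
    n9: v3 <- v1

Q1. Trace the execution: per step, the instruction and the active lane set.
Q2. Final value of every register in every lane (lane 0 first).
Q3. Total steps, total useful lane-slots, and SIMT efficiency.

step 0: eval (lane <= 2)             {0,1,2,3}
step 1: v1 <- lane                   {0,1,2}
step 2: v1 <- (v1 - (v3 % 4))        {3}
step 3: v3 <- ((-1 // -3) % -3)      {3}
step 4: v1 <- min(v1, min(12, v3))   {3}
step 5: v1 <- -8                     {0,1,2,3}
step 6: v1 <- (v3 + lane)            {0,1,2,3}
step 7: v1 <- ((v1 - v1) + (5 % 3))  {0,1,2,3}
step 8: v3 <- v1                     {0,1,2,3}

Answer: 9 steps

v1: 2,2,2,2
v3: 2,2,2,2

steps = 9; useful = 26; efficiency = 26/36 = 13/18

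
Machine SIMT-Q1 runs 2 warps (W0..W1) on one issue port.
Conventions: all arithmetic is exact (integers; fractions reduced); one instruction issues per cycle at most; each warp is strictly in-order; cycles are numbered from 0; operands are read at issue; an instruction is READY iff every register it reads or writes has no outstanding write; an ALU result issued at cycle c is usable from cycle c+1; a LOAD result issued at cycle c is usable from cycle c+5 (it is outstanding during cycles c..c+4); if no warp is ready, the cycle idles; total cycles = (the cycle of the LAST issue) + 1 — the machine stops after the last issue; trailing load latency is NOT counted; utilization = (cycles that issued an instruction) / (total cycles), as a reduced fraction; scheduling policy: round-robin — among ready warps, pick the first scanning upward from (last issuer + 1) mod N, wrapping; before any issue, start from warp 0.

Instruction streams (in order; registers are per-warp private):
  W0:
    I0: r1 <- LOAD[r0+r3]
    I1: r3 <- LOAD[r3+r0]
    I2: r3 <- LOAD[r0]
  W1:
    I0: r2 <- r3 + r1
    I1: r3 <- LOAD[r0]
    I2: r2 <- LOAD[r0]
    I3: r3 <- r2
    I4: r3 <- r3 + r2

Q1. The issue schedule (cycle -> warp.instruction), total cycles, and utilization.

cycle 0: W0.I0
cycle 1: W1.I0
cycle 2: W0.I1
cycle 3: W1.I1
cycle 4: W1.I2
cycle 5: idle
cycle 6: idle
cycle 7: W0.I2
cycle 8: idle
cycle 9: W1.I3
cycle 10: W1.I4

Answer: 11 cycles, utilization 8/11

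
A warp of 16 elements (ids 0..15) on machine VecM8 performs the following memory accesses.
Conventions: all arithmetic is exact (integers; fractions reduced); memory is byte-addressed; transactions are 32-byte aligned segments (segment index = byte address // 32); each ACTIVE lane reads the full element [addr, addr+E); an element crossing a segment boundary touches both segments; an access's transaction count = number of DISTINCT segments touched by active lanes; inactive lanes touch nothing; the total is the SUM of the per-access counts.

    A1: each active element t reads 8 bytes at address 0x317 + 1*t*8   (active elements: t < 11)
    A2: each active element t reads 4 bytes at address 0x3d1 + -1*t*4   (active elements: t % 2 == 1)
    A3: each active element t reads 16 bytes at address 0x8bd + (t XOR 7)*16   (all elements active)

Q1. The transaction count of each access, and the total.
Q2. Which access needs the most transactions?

A1: 4 transactions
A2: 3 transactions
A3: 9 transactions

Answer: 4,3,9; total 16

Answer: A3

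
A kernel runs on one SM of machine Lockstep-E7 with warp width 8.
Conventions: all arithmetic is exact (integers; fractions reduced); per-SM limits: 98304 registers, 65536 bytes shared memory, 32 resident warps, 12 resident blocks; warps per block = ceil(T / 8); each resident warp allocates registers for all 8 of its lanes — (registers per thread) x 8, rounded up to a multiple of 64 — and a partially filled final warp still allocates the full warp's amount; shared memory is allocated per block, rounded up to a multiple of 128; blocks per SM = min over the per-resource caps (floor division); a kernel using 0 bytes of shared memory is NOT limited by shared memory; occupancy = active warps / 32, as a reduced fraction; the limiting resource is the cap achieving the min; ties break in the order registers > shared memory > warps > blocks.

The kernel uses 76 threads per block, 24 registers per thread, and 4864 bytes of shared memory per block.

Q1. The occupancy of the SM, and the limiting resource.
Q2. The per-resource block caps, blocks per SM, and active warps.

Answer: occupancy 15/16, limited by warps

registers: 51 blocks
shared memory: 13 blocks
warps: 3 blocks
blocks: 12 blocks

Answer: 3 blocks, 30 active warps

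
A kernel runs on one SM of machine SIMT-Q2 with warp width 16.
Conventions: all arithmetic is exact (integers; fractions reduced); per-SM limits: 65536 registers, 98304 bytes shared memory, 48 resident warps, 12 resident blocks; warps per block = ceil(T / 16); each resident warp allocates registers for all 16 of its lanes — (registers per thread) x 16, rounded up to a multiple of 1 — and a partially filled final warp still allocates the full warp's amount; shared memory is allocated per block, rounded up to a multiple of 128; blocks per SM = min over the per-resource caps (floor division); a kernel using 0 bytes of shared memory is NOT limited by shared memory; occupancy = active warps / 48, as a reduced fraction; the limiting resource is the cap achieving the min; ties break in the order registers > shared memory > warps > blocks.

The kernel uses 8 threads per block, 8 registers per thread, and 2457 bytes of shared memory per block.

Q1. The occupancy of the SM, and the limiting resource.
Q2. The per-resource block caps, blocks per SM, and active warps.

Answer: occupancy 1/4, limited by blocks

registers: 512 blocks
shared memory: 38 blocks
warps: 48 blocks
blocks: 12 blocks

Answer: 12 blocks, 12 active warps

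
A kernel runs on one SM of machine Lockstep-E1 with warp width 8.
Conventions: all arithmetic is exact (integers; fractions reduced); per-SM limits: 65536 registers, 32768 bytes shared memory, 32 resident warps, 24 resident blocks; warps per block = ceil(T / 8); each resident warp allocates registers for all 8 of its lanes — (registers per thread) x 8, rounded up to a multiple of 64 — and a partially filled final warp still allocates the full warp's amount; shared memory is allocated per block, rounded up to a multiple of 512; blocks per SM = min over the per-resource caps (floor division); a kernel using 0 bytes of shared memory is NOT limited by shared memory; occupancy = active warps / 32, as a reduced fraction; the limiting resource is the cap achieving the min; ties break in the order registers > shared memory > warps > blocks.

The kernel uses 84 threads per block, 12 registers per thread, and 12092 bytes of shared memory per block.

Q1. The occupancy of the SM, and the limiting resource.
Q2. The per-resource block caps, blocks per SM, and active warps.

Answer: occupancy 11/16, limited by shared memory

registers: 46 blocks
shared memory: 2 blocks
warps: 2 blocks
blocks: 24 blocks

Answer: 2 blocks, 22 active warps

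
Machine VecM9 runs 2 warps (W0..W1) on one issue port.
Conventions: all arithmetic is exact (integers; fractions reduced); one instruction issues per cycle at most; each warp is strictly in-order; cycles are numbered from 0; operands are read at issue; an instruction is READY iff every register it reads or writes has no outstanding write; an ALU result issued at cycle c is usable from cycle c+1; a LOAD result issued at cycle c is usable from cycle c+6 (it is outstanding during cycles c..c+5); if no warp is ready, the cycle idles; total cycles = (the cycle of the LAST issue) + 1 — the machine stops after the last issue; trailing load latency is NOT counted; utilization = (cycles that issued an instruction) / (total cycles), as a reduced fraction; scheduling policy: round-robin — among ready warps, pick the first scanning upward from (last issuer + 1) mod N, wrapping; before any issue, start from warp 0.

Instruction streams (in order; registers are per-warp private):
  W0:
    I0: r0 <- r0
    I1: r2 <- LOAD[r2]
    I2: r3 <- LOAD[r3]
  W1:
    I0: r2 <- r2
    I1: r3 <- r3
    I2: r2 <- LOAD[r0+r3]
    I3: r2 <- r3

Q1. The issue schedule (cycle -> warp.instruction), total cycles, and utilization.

cycle 0: W0.I0
cycle 1: W1.I0
cycle 2: W0.I1
cycle 3: W1.I1
cycle 4: W0.I2
cycle 5: W1.I2
cycle 6: idle
cycle 7: idle
cycle 8: idle
cycle 9: idle
cycle 10: idle
cycle 11: W1.I3

Answer: 12 cycles, utilization 7/12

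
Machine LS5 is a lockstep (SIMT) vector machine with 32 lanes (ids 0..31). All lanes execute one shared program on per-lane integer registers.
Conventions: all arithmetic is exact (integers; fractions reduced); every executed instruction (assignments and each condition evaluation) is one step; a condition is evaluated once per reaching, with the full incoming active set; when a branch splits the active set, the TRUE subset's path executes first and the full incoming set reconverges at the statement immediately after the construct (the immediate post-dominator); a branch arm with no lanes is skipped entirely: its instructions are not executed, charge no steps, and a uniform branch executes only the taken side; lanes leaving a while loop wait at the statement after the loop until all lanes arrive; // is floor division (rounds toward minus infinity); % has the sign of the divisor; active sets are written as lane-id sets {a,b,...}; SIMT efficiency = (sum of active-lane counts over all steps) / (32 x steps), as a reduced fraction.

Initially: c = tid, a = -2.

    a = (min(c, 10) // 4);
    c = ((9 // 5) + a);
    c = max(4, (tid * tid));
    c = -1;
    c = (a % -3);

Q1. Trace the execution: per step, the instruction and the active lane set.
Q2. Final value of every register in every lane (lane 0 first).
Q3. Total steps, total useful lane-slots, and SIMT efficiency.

step 0: a <- (min(c, 10) // 4)       {0,1,2,3,4,5,6,7,8,9,10,11,12,13,14,15,16,17,18,19,20,21,22,23,24,25,26,27,28,29,30,31}
step 1: c <- ((9 // 5) + a)          {0,1,2,3,4,5,6,7,8,9,10,11,12,13,14,15,16,17,18,19,20,21,22,23,24,25,26,27,28,29,30,31}
step 2: c <- max(4, (tid * tid))     {0,1,2,3,4,5,6,7,8,9,10,11,12,13,14,15,16,17,18,19,20,21,22,23,24,25,26,27,28,29,30,31}
step 3: c <- -1                      {0,1,2,3,4,5,6,7,8,9,10,11,12,13,14,15,16,17,18,19,20,21,22,23,24,25,26,27,28,29,30,31}
step 4: c <- (a % -3)                {0,1,2,3,4,5,6,7,8,9,10,11,12,13,14,15,16,17,18,19,20,21,22,23,24,25,26,27,28,29,30,31}

Answer: 5 steps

c: 0,0,0,0,-2,-2,-2,-2,-1,-1,-1,-1,-1,-1,-1,-1,-1,-1,-1,-1,-1,-1,-1,-1,-1,-1,-1,-1,-1,-1,-1,-1
a: 0,0,0,0,1,1,1,1,2,2,2,2,2,2,2,2,2,2,2,2,2,2,2,2,2,2,2,2,2,2,2,2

steps = 5; useful = 160; efficiency = 160/160 = 1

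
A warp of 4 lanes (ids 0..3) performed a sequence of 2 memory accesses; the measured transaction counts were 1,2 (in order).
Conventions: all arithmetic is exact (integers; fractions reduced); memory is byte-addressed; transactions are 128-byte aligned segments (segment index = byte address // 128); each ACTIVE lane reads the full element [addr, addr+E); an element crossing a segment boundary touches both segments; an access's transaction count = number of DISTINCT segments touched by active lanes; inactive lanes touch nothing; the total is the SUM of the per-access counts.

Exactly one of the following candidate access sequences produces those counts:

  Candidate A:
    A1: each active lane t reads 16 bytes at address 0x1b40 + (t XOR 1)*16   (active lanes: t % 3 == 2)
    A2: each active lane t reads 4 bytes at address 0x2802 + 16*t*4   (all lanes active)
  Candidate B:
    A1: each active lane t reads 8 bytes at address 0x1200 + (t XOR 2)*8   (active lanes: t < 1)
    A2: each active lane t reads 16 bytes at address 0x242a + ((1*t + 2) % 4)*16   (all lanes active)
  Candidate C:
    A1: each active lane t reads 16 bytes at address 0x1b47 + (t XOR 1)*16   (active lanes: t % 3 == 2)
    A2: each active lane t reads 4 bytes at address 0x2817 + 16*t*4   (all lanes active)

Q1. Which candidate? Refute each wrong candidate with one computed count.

B: A2 gives 1 transaction, not 2
C: A1 gives 2 transactions, not 1
A: all counts match (1,2)

Answer: A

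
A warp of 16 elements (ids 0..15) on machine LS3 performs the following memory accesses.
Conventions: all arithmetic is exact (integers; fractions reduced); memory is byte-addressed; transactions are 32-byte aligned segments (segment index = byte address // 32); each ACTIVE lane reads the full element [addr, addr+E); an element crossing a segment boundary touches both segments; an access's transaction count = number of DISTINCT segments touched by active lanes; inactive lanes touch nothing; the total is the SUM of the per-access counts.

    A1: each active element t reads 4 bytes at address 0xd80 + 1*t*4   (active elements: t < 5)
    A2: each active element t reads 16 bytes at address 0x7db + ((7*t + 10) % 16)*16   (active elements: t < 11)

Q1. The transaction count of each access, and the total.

A1: 1 transaction
A2: 9 transactions

Answer: 1,9; total 10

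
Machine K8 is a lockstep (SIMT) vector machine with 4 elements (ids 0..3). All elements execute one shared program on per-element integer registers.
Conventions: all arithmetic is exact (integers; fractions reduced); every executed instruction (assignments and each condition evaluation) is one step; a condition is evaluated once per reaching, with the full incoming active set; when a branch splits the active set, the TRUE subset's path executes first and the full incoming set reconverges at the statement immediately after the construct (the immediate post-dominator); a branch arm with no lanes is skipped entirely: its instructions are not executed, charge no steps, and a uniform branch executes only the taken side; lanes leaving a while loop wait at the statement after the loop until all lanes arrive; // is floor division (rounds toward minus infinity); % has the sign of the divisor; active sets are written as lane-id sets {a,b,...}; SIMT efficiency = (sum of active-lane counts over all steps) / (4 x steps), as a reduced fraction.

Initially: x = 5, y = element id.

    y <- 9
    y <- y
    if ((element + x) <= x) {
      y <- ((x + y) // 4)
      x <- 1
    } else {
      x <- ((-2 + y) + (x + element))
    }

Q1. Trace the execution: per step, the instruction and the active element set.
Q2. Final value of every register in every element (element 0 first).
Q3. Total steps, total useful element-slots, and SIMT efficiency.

step 0: y <- 9                       {0,1,2,3}
step 1: y <- y                       {0,1,2,3}
step 2: eval ((element + x) <= x)    {0,1,2,3}
step 3: y <- ((x + y) // 4)          {0}
step 4: x <- 1                       {0}
step 5: x <- ((-2 + y) + (x + element)) {1,2,3}

Answer: 6 steps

x: 1,13,14,15
y: 3,9,9,9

steps = 6; useful = 17; efficiency = 17/24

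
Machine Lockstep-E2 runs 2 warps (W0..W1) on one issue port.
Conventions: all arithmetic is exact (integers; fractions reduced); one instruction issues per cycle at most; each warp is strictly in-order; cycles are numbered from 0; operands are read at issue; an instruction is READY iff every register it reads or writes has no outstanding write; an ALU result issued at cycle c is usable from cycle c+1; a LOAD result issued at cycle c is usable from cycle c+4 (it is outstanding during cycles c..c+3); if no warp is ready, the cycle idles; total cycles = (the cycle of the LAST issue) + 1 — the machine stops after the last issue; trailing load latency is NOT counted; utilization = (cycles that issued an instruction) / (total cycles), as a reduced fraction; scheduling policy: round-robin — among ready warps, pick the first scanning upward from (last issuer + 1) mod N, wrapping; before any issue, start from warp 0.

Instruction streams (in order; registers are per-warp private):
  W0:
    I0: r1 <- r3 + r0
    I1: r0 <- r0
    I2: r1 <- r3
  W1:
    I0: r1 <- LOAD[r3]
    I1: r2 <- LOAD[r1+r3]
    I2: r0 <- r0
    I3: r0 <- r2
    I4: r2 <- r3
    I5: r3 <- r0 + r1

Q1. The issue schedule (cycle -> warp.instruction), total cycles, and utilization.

cycle 0: W0.I0
cycle 1: W1.I0
cycle 2: W0.I1
cycle 3: W0.I2
cycle 4: idle
cycle 5: W1.I1
cycle 6: W1.I2
cycle 7: idle
cycle 8: idle
cycle 9: W1.I3
cycle 10: W1.I4
cycle 11: W1.I5

Answer: 12 cycles, utilization 3/4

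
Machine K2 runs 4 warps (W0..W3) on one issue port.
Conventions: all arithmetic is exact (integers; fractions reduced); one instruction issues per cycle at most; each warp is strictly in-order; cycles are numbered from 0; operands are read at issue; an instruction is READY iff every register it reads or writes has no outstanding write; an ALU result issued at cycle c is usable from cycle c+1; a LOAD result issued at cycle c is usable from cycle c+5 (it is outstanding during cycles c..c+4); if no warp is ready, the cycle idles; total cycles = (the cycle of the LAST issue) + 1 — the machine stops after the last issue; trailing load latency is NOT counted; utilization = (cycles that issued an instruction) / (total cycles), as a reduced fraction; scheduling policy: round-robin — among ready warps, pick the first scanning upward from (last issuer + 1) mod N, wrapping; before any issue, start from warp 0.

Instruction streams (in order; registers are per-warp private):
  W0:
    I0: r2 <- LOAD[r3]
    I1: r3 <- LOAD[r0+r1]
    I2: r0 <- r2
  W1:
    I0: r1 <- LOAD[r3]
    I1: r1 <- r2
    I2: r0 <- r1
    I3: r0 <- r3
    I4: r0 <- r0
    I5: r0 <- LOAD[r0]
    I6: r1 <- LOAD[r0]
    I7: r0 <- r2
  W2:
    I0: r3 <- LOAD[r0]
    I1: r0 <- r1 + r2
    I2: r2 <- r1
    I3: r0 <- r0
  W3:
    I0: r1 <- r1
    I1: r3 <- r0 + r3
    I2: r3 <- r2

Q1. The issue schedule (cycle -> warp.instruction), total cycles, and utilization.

cycle 0: W0.I0
cycle 1: W1.I0
cycle 2: W2.I0
cycle 3: W3.I0
cycle 4: W0.I1
cycle 5: W2.I1
cycle 6: W3.I1
cycle 7: W0.I2
cycle 8: W1.I1
cycle 9: W2.I2
cycle 10: W3.I2
cycle 11: W1.I2
cycle 12: W2.I3
cycle 13: W1.I3
cycle 14: W1.I4
cycle 15: W1.I5
cycle 16: idle
cycle 17: idle
cycle 18: idle
cycle 19: idle
cycle 20: W1.I6
cycle 21: W1.I7

Answer: 22 cycles, utilization 9/11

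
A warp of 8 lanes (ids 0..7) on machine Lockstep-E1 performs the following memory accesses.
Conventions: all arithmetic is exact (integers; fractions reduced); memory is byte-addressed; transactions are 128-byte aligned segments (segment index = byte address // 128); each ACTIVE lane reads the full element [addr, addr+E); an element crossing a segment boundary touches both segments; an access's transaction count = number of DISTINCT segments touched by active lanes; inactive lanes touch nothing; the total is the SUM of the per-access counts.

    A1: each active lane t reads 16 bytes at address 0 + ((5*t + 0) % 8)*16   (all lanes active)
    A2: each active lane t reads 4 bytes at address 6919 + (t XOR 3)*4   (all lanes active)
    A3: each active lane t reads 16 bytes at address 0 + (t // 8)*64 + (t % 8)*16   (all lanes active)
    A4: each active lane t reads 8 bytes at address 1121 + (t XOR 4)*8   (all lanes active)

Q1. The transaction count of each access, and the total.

A1: 1 transaction
A2: 1 transaction
A3: 1 transaction
A4: 2 transactions

Answer: 1,1,1,2; total 5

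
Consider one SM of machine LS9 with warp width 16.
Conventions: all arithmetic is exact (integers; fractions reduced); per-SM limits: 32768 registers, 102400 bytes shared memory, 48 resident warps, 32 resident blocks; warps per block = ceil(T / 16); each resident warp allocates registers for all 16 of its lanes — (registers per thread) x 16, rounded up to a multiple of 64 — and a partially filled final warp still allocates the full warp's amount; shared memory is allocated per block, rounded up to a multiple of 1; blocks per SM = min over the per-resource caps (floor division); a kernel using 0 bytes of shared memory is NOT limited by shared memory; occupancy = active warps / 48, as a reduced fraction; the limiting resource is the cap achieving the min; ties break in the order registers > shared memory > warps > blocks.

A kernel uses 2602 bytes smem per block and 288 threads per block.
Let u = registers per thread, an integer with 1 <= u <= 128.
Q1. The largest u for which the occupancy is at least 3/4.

Answer: u = 56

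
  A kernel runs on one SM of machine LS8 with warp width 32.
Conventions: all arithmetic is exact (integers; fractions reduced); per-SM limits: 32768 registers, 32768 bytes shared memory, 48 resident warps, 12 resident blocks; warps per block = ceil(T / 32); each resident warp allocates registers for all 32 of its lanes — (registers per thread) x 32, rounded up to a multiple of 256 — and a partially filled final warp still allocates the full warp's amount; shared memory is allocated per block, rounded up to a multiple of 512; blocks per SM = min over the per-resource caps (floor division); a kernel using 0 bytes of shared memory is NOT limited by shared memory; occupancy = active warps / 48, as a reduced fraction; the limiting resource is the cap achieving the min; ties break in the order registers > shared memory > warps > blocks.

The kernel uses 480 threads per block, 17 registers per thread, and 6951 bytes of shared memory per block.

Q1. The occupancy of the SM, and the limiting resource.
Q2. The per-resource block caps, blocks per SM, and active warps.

Answer: occupancy 5/8, limited by registers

registers: 2 blocks
shared memory: 4 blocks
warps: 3 blocks
blocks: 12 blocks

Answer: 2 blocks, 30 active warps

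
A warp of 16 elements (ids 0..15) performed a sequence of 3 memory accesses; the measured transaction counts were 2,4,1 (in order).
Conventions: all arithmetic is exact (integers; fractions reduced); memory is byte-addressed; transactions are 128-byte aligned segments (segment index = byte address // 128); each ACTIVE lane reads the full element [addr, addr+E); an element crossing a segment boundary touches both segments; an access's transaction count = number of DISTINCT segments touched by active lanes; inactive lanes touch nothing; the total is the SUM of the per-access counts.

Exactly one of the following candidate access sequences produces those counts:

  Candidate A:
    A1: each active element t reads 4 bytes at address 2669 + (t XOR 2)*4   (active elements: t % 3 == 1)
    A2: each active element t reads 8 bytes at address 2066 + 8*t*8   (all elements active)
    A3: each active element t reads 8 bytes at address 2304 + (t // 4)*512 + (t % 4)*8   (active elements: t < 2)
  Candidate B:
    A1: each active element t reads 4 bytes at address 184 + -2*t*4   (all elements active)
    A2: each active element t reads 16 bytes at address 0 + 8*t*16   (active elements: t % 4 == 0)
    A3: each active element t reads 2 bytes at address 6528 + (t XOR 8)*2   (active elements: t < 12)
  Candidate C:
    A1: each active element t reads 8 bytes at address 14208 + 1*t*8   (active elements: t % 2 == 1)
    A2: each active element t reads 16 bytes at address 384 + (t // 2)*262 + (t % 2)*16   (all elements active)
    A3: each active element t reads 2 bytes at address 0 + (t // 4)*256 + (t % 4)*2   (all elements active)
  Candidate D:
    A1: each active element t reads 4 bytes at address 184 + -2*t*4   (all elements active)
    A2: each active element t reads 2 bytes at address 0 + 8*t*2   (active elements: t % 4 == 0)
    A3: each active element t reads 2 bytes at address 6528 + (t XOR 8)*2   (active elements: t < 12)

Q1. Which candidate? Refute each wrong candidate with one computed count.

A: A2 gives 8 transactions, not 4
C: A1 gives 1 transaction, not 2
D: A2 gives 2 transactions, not 4
B: all counts match (2,4,1)

Answer: B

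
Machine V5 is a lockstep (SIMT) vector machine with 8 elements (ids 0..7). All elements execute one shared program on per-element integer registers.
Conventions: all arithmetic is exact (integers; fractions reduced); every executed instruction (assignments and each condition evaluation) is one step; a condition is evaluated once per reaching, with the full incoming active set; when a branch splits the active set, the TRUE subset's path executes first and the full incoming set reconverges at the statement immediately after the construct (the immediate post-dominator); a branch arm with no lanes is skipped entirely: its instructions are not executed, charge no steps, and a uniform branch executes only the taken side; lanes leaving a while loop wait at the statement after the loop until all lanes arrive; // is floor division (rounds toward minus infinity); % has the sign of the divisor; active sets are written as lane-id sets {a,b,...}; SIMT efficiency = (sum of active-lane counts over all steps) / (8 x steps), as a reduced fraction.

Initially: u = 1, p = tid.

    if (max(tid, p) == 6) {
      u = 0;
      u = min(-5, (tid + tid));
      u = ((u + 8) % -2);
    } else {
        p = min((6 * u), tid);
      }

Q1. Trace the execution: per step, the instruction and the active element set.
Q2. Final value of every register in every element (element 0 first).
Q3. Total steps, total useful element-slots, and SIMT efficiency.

step 0: eval (max(tid, p) == 6)      {0,1,2,3,4,5,6,7}
step 1: u <- 0                       {6}
step 2: u <- min(-5, (tid + tid))    {6}
step 3: u <- ((u + 8) % -2)          {6}
step 4: p <- min((6 * u), tid)       {0,1,2,3,4,5,7}

Answer: 5 steps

u: 1,1,1,1,1,1,-1,1
p: 0,1,2,3,4,5,6,6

steps = 5; useful = 18; efficiency = 18/40 = 9/20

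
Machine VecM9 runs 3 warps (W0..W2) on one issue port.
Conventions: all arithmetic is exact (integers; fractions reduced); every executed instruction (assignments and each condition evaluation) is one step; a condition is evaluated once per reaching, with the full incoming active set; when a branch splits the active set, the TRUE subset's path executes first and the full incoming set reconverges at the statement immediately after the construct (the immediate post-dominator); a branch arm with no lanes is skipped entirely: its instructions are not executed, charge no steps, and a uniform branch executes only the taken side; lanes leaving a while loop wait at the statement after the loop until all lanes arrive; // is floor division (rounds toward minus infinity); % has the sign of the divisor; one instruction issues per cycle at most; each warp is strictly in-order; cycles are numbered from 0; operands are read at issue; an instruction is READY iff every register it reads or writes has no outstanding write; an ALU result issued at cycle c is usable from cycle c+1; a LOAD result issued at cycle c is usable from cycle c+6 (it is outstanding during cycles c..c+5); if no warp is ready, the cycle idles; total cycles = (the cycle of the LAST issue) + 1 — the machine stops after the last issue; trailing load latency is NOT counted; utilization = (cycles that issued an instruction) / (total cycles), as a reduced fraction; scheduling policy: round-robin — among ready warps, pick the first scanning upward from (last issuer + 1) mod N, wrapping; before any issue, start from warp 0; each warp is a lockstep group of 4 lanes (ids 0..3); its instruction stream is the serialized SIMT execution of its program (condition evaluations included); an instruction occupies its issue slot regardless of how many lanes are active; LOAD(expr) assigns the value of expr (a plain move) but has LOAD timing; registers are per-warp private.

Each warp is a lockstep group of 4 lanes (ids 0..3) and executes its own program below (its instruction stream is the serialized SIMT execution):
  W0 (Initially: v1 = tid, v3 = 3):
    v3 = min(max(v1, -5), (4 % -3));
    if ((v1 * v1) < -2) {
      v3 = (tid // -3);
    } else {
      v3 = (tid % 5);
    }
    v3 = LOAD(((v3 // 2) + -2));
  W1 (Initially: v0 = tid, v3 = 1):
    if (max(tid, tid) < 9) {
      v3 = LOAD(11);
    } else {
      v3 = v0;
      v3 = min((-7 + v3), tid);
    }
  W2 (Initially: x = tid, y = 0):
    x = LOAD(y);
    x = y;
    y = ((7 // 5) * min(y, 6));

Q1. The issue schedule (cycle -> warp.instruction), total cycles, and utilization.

cycle 0: W0.I0
cycle 1: W1.I0
cycle 2: W2.I0
cycle 3: W0.I1
cycle 4: W1.I1
cycle 5: W0.I2
cycle 6: W0.I3
cycle 7: idle
cycle 8: W2.I1
cycle 9: W2.I2

Answer: 10 cycles, utilization 9/10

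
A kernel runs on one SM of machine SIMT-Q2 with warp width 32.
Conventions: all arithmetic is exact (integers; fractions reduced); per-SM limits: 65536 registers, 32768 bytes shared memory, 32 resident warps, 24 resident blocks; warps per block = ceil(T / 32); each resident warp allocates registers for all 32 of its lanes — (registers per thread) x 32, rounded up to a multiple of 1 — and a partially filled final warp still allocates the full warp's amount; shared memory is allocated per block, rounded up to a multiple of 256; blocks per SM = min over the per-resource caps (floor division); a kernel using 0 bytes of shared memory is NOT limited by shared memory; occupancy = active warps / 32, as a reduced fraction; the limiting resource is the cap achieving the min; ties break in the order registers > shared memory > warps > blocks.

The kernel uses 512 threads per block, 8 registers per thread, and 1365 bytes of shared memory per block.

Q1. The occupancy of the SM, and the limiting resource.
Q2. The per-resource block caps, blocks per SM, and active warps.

Answer: occupancy 1, limited by warps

registers: 16 blocks
shared memory: 21 blocks
warps: 2 blocks
blocks: 24 blocks

Answer: 2 blocks, 32 active warps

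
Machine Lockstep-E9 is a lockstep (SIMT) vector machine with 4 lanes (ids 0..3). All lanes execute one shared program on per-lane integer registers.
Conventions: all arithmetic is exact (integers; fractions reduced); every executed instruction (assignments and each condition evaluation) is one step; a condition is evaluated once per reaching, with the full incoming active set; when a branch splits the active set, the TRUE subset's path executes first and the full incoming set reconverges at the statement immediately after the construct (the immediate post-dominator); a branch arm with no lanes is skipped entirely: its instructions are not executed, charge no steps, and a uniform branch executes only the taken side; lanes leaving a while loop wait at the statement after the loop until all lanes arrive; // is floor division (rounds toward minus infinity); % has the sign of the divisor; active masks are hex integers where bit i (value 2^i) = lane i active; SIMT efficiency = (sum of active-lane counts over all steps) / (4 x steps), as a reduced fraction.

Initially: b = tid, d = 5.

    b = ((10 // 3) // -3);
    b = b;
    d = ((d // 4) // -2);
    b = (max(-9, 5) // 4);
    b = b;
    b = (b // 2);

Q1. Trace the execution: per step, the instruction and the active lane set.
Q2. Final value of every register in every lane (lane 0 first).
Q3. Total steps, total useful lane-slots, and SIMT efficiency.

step 0: b <- ((10 // 3) // -3)       0xf
step 1: b <- b                       0xf
step 2: d <- ((d // 4) // -2)        0xf
step 3: b <- (max(-9, 5) // 4)       0xf
step 4: b <- b                       0xf
step 5: b <- (b // 2)                0xf

Answer: 6 steps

b: 0,0,0,0
d: -1,-1,-1,-1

steps = 6; useful = 24; efficiency = 24/24 = 1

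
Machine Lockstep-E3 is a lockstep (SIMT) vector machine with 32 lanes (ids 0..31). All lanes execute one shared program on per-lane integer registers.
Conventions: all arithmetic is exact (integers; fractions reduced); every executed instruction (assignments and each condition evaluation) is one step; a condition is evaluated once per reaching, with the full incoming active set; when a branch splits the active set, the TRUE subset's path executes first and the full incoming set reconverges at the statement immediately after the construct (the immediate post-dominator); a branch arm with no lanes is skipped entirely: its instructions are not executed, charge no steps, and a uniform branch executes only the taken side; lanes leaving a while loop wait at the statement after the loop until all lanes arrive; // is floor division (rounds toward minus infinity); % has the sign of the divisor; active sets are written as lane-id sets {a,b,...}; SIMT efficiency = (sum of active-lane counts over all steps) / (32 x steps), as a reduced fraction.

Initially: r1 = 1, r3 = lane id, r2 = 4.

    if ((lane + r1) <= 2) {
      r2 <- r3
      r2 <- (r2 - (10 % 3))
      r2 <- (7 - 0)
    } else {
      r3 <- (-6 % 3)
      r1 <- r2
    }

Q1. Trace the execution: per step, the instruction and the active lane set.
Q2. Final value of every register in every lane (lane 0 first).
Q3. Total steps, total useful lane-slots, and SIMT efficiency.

step 0: eval ((lane + r1) <= 2)      {0,1,2,3,4,5,6,7,8,9,10,11,12,13,14,15,16,17,18,19,20,21,22,23,24,25,26,27,28,29,30,31}
step 1: r2 <- r3                     {0,1}
step 2: r2 <- (r2 - (10 % 3))        {0,1}
step 3: r2 <- (7 - 0)                {0,1}
step 4: r3 <- (-6 % 3)               {2,3,4,5,6,7,8,9,10,11,12,13,14,15,16,17,18,19,20,21,22,23,24,25,26,27,28,29,30,31}
step 5: r1 <- r2                     {2,3,4,5,6,7,8,9,10,11,12,13,14,15,16,17,18,19,20,21,22,23,24,25,26,27,28,29,30,31}

Answer: 6 steps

r1: 1,1,4,4,4,4,4,4,4,4,4,4,4,4,4,4,4,4,4,4,4,4,4,4,4,4,4,4,4,4,4,4
r3: 0,1,0,0,0,0,0,0,0,0,0,0,0,0,0,0,0,0,0,0,0,0,0,0,0,0,0,0,0,0,0,0
r2: 7,7,4,4,4,4,4,4,4,4,4,4,4,4,4,4,4,4,4,4,4,4,4,4,4,4,4,4,4,4,4,4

steps = 6; useful = 98; efficiency = 98/192 = 49/96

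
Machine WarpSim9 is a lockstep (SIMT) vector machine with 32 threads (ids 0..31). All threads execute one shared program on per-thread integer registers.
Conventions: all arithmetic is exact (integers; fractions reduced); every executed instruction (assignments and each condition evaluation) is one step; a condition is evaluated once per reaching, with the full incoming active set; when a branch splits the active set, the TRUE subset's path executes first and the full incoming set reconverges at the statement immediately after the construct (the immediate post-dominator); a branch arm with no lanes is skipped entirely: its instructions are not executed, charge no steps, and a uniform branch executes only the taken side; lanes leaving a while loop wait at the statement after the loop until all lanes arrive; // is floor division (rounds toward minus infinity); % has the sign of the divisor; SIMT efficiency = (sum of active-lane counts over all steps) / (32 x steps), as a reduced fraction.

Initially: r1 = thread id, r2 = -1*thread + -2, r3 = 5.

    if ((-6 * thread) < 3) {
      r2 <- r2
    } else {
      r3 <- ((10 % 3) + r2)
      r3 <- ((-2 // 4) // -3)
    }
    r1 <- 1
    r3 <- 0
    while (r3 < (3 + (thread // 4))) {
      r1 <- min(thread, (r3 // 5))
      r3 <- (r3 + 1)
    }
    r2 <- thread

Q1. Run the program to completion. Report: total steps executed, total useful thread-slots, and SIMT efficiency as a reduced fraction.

Answer: 36 steps, 816 useful, 17/24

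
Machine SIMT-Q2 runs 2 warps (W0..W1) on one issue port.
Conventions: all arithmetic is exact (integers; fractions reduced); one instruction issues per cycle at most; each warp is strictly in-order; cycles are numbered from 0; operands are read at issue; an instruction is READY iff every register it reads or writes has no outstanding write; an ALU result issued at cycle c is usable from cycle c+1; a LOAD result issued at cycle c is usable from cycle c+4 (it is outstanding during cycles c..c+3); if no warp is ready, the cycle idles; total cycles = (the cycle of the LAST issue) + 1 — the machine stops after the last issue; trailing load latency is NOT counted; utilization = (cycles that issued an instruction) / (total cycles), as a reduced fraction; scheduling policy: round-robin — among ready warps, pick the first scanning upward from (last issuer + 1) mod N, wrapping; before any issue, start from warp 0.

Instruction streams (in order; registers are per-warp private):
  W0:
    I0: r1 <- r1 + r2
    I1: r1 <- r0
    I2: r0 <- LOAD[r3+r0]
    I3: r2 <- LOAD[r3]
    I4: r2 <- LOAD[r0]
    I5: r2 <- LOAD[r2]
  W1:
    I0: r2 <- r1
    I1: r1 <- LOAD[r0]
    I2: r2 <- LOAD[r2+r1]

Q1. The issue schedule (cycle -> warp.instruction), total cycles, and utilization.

cycle 0: W0.I0
cycle 1: W1.I0
cycle 2: W0.I1
cycle 3: W1.I1
cycle 4: W0.I2
cycle 5: W0.I3
cycle 6: idle
cycle 7: W1.I2
cycle 8: idle
cycle 9: W0.I4
cycle 10: idle
cycle 11: idle
cycle 12: idle
cycle 13: W0.I5

Answer: 14 cycles, utilization 9/14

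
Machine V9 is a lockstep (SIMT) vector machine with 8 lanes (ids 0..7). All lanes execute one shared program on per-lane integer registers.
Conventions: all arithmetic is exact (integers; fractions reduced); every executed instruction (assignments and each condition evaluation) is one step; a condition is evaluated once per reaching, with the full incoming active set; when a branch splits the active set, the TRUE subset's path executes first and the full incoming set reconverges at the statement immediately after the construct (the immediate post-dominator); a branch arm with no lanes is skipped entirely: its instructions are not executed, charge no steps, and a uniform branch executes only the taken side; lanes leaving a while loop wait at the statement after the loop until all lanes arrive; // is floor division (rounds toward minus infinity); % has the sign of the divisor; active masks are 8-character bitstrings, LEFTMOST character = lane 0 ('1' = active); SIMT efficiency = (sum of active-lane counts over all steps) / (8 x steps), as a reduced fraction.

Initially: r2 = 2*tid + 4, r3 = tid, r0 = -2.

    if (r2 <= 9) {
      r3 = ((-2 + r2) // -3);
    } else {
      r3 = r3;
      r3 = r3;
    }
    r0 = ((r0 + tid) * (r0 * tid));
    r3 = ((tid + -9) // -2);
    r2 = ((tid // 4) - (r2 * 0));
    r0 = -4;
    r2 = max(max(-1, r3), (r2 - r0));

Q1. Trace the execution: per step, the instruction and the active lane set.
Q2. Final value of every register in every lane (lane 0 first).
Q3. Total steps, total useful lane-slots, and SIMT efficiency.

step 0: eval (r2 <= 9)               11111111
step 1: r3 <- ((-2 + r2) // -3)      11100000
step 2: r3 <- r3                     00011111
step 3: r3 <- r3                     00011111
step 4: r0 <- ((r0 + tid) * (r0 * tid)) 11111111
step 5: r3 <- ((tid + -9) // -2)     11111111
step 6: r2 <- ((tid // 4) - (r2 * 0)) 11111111
step 7: r0 <- -4                     11111111
step 8: r2 <- max(max(-1, r3), (r2 - r0)) 11111111

Answer: 9 steps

r2: 4,4,4,4,5,5,5,5
r3: 4,4,3,3,2,2,1,1
r0: -4,-4,-4,-4,-4,-4,-4,-4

steps = 9; useful = 61; efficiency = 61/72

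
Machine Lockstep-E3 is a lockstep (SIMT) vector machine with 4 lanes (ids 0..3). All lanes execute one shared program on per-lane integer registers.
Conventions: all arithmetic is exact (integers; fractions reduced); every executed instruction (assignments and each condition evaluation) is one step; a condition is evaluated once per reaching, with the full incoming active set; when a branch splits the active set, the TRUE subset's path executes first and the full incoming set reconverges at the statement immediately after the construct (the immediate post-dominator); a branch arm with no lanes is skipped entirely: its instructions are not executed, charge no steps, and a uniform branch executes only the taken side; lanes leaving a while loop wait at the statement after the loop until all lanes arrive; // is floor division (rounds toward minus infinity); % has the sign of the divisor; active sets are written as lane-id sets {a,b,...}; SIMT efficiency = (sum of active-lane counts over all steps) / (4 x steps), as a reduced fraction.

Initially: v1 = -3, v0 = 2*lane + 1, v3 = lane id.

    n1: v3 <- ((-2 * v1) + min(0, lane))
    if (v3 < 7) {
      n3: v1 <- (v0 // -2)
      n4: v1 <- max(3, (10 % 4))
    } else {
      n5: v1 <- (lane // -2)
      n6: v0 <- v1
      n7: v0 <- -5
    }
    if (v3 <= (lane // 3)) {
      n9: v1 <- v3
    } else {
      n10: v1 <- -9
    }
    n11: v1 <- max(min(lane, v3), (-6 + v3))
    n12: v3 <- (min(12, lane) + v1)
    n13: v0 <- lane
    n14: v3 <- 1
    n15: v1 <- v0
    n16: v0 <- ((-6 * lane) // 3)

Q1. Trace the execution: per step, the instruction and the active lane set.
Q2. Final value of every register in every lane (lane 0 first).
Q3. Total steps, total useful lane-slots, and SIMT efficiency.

step 0: v3 <- ((-2 * v1) + min(0, lane)) {0,1,2,3}
step 1: eval (v3 < 7)                {0,1,2,3}
step 2: v1 <- (v0 // -2)             {0,1,2,3}
step 3: v1 <- max(3, (10 % 4))       {0,1,2,3}
step 4: eval (v3 <= (lane // 3))     {0,1,2,3}
step 5: v1 <- -9                     {0,1,2,3}
step 6: v1 <- max(min(lane, v3), (-6 + v3)) {0,1,2,3}
step 7: v3 <- (min(12, lane) + v1)   {0,1,2,3}
step 8: v0 <- lane                   {0,1,2,3}
step 9: v3 <- 1                      {0,1,2,3}
step 10: v1 <- v0                     {0,1,2,3}
step 11: v0 <- ((-6 * lane) // 3)     {0,1,2,3}

Answer: 12 steps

v1: 0,1,2,3
v0: 0,-2,-4,-6
v3: 1,1,1,1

steps = 12; useful = 48; efficiency = 48/48 = 1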